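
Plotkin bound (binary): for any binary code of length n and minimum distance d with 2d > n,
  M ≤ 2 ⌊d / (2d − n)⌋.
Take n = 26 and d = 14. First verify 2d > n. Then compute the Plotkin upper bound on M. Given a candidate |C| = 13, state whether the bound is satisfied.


Plotkin bound M ≤ 14; given |C| = 13 ≤ bound (satisfied).

Check applicability: 2d = 28, n = 26.
2d − n = 2 > 0, so Plotkin applies.
Compute d/(2d−n) = 14/2 ≈ 7.0000.
⌊d/(2d−n)⌋ = 7.
Plotkin bound: M ≤ 2·7 = 14.
Given |C| = 13, check: satisfied.
This |C| is below the Plotkin bound.


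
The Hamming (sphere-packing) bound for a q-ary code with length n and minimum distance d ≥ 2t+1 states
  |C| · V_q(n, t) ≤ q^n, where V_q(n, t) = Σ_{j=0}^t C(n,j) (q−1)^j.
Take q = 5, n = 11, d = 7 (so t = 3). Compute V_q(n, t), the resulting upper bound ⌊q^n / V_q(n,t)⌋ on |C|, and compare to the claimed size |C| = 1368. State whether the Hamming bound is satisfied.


V_q(n, t) = 11485, q^n = 48828125, Hamming bound = 4251, |C| = 1368 ≤ bound (satisfied).

Step 1: Compute V_q(n, t) = Σ_{j=0}^3 C(n, j) (q−1)^j.
  j = 0: C(11,0)·(4)^0 = 1·1 = 1.
  j = 1: C(11,1)·(4)^1 = 11·4 = 44.
  j = 2: C(11,2)·(4)^2 = 55·16 = 880.
  j = 3: C(11,3)·(4)^3 = 165·64 = 10560.
  V_q(n, t) = 1 + 44 + 880 + 10560 = 11485.
Step 2: q^n = 5^11 = 48828125.
Step 3: Hamming bound ⌊q^n / V_q(n,t)⌋ = ⌊48828125/11485⌋ = 4251.
Step 4: Compare |C| = 1368 to 4251: satisfied.
The claimed |C| lies below the Hamming bound.


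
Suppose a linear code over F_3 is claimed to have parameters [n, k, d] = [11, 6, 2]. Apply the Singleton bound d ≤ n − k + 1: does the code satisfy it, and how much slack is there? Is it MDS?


Singleton RHS = n − k + 1 = 6, slack = 4, bound satisfied, not MDS.

Singleton bound: d ≤ n − k + 1.
Here n = 11, k = 6, so n − k + 1 = 6.
Given d = 2, check d ≤ 6: YES.
Slack = (n − k + 1) − d = 4.
The code is NOT MDS (slack = 4 > 0).
Description: the claimed parameters are [11, 6, 2]_3; such a code would be non-MDS.


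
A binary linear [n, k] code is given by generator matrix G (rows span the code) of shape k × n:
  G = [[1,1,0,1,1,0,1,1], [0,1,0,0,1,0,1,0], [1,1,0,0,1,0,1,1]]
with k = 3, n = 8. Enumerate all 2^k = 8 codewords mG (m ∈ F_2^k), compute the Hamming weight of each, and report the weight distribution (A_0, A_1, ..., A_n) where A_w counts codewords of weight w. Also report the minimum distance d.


Weight distribution: A_0 = 1, A_1 = 1, A_2 = 1, A_3 = 2, A_4 = 1, A_5 = 1, A_6 = 1. Minimum distance d = 1.

Enumerate all 2^3 = 8 messages m ∈ F_2^3.
For each, compute codeword c = mG in F_2^8, then tally its weight.
  m = 000 → c = 00000000, weight = 0.
  m = 100 → c = 11011011, weight = 6.
  m = 010 → c = 01001010, weight = 3.
  m = 110 → c = 10010001, weight = 3.
  m = 001 → c = 11001011, weight = 5.
  m = 101 → c = 00010000, weight = 1.
  m = 011 → c = 10000001, weight = 2.
  m = 111 → c = 01011010, weight = 4.
Tally weights:
  weight 0: 1 codewords.
  weight 1: 1 codewords.
  weight 2: 1 codewords.
  weight 3: 2 codewords.
  weight 4: 1 codewords.
  weight 5: 1 codewords.
  weight 6: 1 codewords.
Minimum distance d = smallest w > 0 with A_w > 0 = 1.
Sanity: Σ A_w = 8 = 2^3 = 8 ✓.


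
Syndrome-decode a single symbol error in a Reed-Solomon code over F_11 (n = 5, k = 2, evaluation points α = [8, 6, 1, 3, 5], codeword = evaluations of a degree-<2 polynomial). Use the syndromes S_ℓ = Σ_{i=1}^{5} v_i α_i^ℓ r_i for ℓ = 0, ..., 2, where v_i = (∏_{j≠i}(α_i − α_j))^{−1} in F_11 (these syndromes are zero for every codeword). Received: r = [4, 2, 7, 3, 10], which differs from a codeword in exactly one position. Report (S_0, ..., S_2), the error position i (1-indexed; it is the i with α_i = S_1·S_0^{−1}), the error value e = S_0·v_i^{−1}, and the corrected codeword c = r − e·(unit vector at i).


S = (9, 10, 5), error at position 2, error magnitude e = 5, c = [4, 8, 7, 3, 10].

Step 1: column multipliers v_i = (∏_{j≠i}(α_i − α_j))^{−1} mod 11.
  i = 1 (α = 8): (8−6)(8−1)(8−3)(8−5) = 2·7·5·3 = 210 ≡ 1, so v_1 = 1^{−1} = 1 (mod 11).
  i = 2 (α = 6): (6−8)(6−1)(6−3)(6−5) = (−2)·5·3·1 = −30 ≡ 3, so v_2 = 3^{−1} = 4 (mod 11).
  i = 3 (α = 1): (1−8)(1−6)(1−3)(1−5) = (−7)·(−5)·(−2)·(−4) = 280 ≡ 5, so v_3 = 5^{−1} = 9 (mod 11).
  i = 4 (α = 3): (3−8)(3−6)(3−1)(3−5) = (−5)·(−3)·2·(−2) = −60 ≡ 6, so v_4 = 6^{−1} = 2 (mod 11).
  i = 5 (α = 5): (5−8)(5−6)(5−1)(5−3) = (−3)·(−1)·4·2 = 24 ≡ 2, so v_5 = 2^{−1} = 6 (mod 11).
  v = [1, 4, 9, 2, 6].
Step 2: syndromes of r = [4, 2, 7, 3, 10] (all sums mod 11).
  S_0 = Σ v_i r_i = 1·4 + 4·2 + 9·7 + 2·3 + 6·10 = 141 ≡ 9.
  S_1 = Σ v_i α_i r_i = 1·8·4 + 4·6·2 + 9·1·7 + 2·3·3 + 6·5·10 = 461 ≡ 10.
  α_i^2 mod 11 = [9, 3, 1, 9, 3].
  S_2 = Σ v_i α_i^2 r_i = 1·9·4 + 4·3·2 + 9·1·7 + 2·9·3 + 6·3·10 = 357 ≡ 5.
  S = (9, 10, 5) ≠ 0, so r is not a codeword (an error is present).
Step 3: locate the error. For a single error e at position i, S_ℓ = v_i·e·α_i^ℓ, so α_err = S_1/S_0.
  S_0^{−1} = 9^{−1} = 5 (mod 11), so α_err = 10·5 = 50 ≡ 6 = α_2. Error position i = 2.
  Consistency check: S_2/S_1 = 5·10 = 50 ≡ 6 = α_err ✓ (single-error assumption holds).
Step 4: error magnitude e = S_0/v_2 = S_0·∏_{j≠2}(α_2 − α_j) = 9·3 = 27 ≡ 5 (mod 11).
Step 5: correct position 2: c_2 = r_2 − e = 2 − 5 ≡ 8 (mod 11). Hence c = [4, 8, 7, 3, 10].
  Check: interpolating c through the α_i gives m(x) = 9 + 9·x (degree < 2) with m(α_i) = c_i for every i, so c is indeed a codeword.


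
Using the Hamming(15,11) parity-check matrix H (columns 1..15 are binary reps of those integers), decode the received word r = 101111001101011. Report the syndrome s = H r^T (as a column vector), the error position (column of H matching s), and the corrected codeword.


s = (1, 0, 1, 1)^T, error position = 11, corrected codeword c = 101111001111011

Compute s = H r^T mod 2 one row at a time:
  s_1 = 0 + 1 + 1 + 0 + 1 + 0 + 1 + 1 = 5 ≡ 1 (mod 2).
  s_2 = 1 + 1 + 1 + 0 + 1 + 0 + 1 + 1 = 6 ≡ 0 (mod 2).
  s_3 = 0 + 1 + 1 + 0 + 1 + 0 + 1 + 1 = 5 ≡ 1 (mod 2).
  s_4 = 1 + 1 + 1 + 0 + 1 + 0 + 0 + 1 = 5 ≡ 1 (mod 2).
s = (1, 0, 1, 1)^T — this equals column 11 of H (binary 1011), so error is at position 11.
Correct: flip bit 11 of r = 101111001101011 to get c = 101111001111011.


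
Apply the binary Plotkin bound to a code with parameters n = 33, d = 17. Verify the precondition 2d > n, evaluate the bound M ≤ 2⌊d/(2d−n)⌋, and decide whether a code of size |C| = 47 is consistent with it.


Plotkin bound M ≤ 34; given |C| = 47 > bound (violated).

Check applicability: 2d = 34, n = 33.
2d − n = 1 > 0, so Plotkin applies.
Compute d/(2d−n) = 17/1 ≈ 17.0000.
⌊d/(2d−n)⌋ = 17.
Plotkin bound: M ≤ 2·17 = 34.
Given |C| = 47, check: VIOLATED.
This |C| is above the Plotkin bound, so no binary code with n = 33, d = 17 and 47 codewords exists.


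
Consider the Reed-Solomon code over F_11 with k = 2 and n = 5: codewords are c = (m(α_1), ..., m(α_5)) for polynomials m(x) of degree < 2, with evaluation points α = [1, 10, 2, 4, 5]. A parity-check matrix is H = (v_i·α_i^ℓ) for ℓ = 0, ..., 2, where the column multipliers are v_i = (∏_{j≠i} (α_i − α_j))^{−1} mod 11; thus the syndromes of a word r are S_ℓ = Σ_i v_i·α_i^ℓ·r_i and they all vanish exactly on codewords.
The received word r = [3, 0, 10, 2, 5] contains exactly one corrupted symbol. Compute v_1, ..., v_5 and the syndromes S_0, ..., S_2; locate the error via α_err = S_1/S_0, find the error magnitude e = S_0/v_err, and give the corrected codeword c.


S = (3, 4, 9), error at position 5, error magnitude e = 7, c = [3, 0, 10, 2, 9].

Step 1: column multipliers v_i = (∏_{j≠i}(α_i − α_j))^{−1} mod 11.
  i = 1 (α = 1): (1−10)(1−2)(1−4)(1−5) = (−9)·(−1)·(−3)·(−4) = 108 ≡ 9, so v_1 = 9^{−1} = 5 (mod 11).
  i = 2 (α = 10): (10−1)(10−2)(10−4)(10−5) = 9·8·6·5 = 2160 ≡ 4, so v_2 = 4^{−1} = 3 (mod 11).
  i = 3 (α = 2): (2−1)(2−10)(2−4)(2−5) = 1·(−8)·(−2)·(−3) = −48 ≡ 7, so v_3 = 7^{−1} = 8 (mod 11).
  i = 4 (α = 4): (4−1)(4−10)(4−2)(4−5) = 3·(−6)·2·(−1) = 36 ≡ 3, so v_4 = 3^{−1} = 4 (mod 11).
  i = 5 (α = 5): (5−1)(5−10)(5−2)(5−4) = 4·(−5)·3·1 = −60 ≡ 6, so v_5 = 6^{−1} = 2 (mod 11).
  v = [5, 3, 8, 4, 2].
Step 2: syndromes of r = [3, 0, 10, 2, 5] (all sums mod 11).
  S_0 = Σ v_i r_i = 5·3 + 3·0 + 8·10 + 4·2 + 2·5 = 113 ≡ 3.
  S_1 = Σ v_i α_i r_i = 5·1·3 + 3·10·0 + 8·2·10 + 4·4·2 + 2·5·5 = 257 ≡ 4.
  α_i^2 mod 11 = [1, 1, 4, 5, 3].
  S_2 = Σ v_i α_i^2 r_i = 5·1·3 + 3·1·0 + 8·4·10 + 4·5·2 + 2·3·5 = 405 ≡ 9.
  S = (3, 4, 9) ≠ 0, so r is not a codeword (an error is present).
Step 3: locate the error. For a single error e at position i, S_ℓ = v_i·e·α_i^ℓ, so α_err = S_1/S_0.
  S_0^{−1} = 3^{−1} = 4 (mod 11), so α_err = 4·4 = 16 ≡ 5 = α_5. Error position i = 5.
  Consistency check: S_2/S_1 = 9·3 = 27 ≡ 5 = α_err ✓ (single-error assumption holds).
Step 4: error magnitude e = S_0/v_5 = S_0·∏_{j≠5}(α_5 − α_j) = 3·6 = 18 ≡ 7 (mod 11).
Step 5: correct position 5: c_5 = r_5 − e = 5 − 7 ≡ 9 (mod 11). Hence c = [3, 0, 10, 2, 9].
  Check: interpolating c through the α_i gives m(x) = 7 + 7·x (degree < 2) with m(α_i) = c_i for every i, so c is indeed a codeword.


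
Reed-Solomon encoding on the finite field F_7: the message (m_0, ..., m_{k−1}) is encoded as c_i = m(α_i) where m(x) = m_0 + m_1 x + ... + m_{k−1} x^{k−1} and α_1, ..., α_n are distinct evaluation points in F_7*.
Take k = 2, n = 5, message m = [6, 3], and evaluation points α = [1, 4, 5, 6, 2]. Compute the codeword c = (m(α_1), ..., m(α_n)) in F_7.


c = [2, 4, 0, 3, 5]

Message polynomial: m(x) = 6 + 3·x (mod 7).
For each evaluation point α_i, compute m(α_i) mod 7:
  α_1 = 1: Horner steps 3 → 2, so m(1) = 2.
  α_2 = 4: Horner steps 3 → 4, so m(4) = 4.
  α_3 = 5: Horner steps 3 → 0, so m(5) = 0.
  α_4 = 6: Horner steps 3 → 3, so m(6) = 3.
  α_5 = 2: Horner steps 3 → 5, so m(2) = 5.
Codeword c = [2, 4, 0, 3, 5] ∈ F_7^5.


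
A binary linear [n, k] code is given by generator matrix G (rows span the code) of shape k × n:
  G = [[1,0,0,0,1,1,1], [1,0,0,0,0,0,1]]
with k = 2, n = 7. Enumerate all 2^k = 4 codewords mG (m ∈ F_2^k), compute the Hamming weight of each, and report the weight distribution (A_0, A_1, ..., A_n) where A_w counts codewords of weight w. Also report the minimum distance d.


Weight distribution: A_0 = 1, A_2 = 2, A_4 = 1. Minimum distance d = 2.

Enumerate all 2^2 = 4 messages m ∈ F_2^2.
For each, compute codeword c = mG in F_2^7, then tally its weight.
  m = 00 → c = 0000000, weight = 0.
  m = 10 → c = 1000111, weight = 4.
  m = 01 → c = 1000001, weight = 2.
  m = 11 → c = 0000110, weight = 2.
Tally weights:
  weight 0: 1 codewords.
  weight 2: 2 codewords.
  weight 4: 1 codewords.
Minimum distance d = smallest w > 0 with A_w > 0 = 2.
Sanity: Σ A_w = 4 = 2^2 = 4 ✓.


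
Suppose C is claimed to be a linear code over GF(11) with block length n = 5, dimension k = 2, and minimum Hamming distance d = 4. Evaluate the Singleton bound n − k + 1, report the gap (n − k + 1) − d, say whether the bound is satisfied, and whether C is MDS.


Singleton RHS = n − k + 1 = 4, slack = 0, bound satisfied, MDS.

Singleton bound: d ≤ n − k + 1.
Here n = 5, k = 2, so n − k + 1 = 4.
Given d = 4, check d ≤ 4: YES.
Slack = (n − k + 1) − d = 0.
The code is MDS (slack = 0).
Description: the claimed parameters are [5, 2, 4]_11; such a code would be MDS (meets Singleton bound).


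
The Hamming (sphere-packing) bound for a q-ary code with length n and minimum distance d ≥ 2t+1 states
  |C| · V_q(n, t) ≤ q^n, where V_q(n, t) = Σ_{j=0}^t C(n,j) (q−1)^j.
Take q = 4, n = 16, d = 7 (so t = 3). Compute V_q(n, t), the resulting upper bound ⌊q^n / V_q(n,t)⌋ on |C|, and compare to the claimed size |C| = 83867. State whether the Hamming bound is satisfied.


V_q(n, t) = 16249, q^n = 4294967296, Hamming bound = 264321, |C| = 83867 ≤ bound (satisfied).

Step 1: Compute V_q(n, t) = Σ_{j=0}^3 C(n, j) (q−1)^j.
  j = 0: C(16,0)·(3)^0 = 1·1 = 1.
  j = 1: C(16,1)·(3)^1 = 16·3 = 48.
  j = 2: C(16,2)·(3)^2 = 120·9 = 1080.
  j = 3: C(16,3)·(3)^3 = 560·27 = 15120.
  V_q(n, t) = 1 + 48 + 1080 + 15120 = 16249.
Step 2: q^n = 4^16 = 4294967296.
Step 3: Hamming bound ⌊q^n / V_q(n,t)⌋ = ⌊4294967296/16249⌋ = 264321.
Step 4: Compare |C| = 83867 to 264321: satisfied.
The claimed |C| lies below the Hamming bound.


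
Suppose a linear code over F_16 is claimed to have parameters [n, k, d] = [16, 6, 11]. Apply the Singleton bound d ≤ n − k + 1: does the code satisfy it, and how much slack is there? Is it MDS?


Singleton RHS = n − k + 1 = 11, slack = 0, bound satisfied, MDS.

Singleton bound: d ≤ n − k + 1.
Here n = 16, k = 6, so n − k + 1 = 11.
Given d = 11, check d ≤ 11: YES.
Slack = (n − k + 1) − d = 0.
The code is MDS (slack = 0).
Description: the claimed parameters are [16, 6, 11]_16; such a code would be MDS (meets Singleton bound).


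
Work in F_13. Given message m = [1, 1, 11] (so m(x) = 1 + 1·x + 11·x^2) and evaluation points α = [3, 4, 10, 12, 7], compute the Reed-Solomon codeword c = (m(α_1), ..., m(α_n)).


c = [12, 12, 6, 11, 1]

Message polynomial: m(x) = 1 + 1·x + 11·x^2 (mod 13).
For each evaluation point α_i, compute m(α_i) mod 13:
  α_1 = 3: Horner steps 11 → 8 → 12, so m(3) = 12.
  α_2 = 4: Horner steps 11 → 6 → 12, so m(4) = 12.
  α_3 = 10: Horner steps 11 → 7 → 6, so m(10) = 6.
  α_4 = 12: Horner steps 11 → 3 → 11, so m(12) = 11.
  α_5 = 7: Horner steps 11 → 0 → 1, so m(7) = 1.
Codeword c = [12, 12, 6, 11, 1] ∈ F_13^5.


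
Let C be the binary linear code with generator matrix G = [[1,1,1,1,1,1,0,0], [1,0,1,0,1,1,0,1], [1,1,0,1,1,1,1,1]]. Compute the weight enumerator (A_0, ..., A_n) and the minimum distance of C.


Weight distribution: A_0 = 1, A_3 = 2, A_4 = 2, A_5 = 1, A_6 = 1, A_7 = 1. Minimum distance d = 3.

Enumerate all 2^3 = 8 messages m ∈ F_2^3.
For each, compute codeword c = mG in F_2^8, then tally its weight.
  m = 000 → c = 00000000, weight = 0.
  m = 100 → c = 11111100, weight = 6.
  m = 010 → c = 10101101, weight = 5.
  m = 110 → c = 01010001, weight = 3.
  m = 001 → c = 11011111, weight = 7.
  m = 101 → c = 00100011, weight = 3.
  m = 011 → c = 01110010, weight = 4.
  m = 111 → c = 10001110, weight = 4.
Tally weights:
  weight 0: 1 codewords.
  weight 3: 2 codewords.
  weight 4: 2 codewords.
  weight 5: 1 codewords.
  weight 6: 1 codewords.
  weight 7: 1 codewords.
Minimum distance d = smallest w > 0 with A_w > 0 = 3.
Sanity: Σ A_w = 8 = 2^3 = 8 ✓.


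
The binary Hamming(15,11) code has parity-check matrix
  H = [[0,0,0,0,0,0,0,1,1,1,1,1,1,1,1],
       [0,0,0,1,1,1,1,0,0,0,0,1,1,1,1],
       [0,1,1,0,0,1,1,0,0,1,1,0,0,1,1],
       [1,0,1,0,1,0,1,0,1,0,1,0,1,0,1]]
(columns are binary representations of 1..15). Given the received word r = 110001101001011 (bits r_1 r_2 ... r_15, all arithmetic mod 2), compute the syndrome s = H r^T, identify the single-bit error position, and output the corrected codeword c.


s = (0, 1, 1, 0)^T, error position = 6, corrected codeword c = 110000101001011

Compute s = H r^T mod 2 one row at a time:
  s_1 = 0 + 1 + 0 + 0 + 1 + 0 + 1 + 1 = 4 ≡ 0 (mod 2).
  s_2 = 0 + 0 + 1 + 1 + 1 + 0 + 1 + 1 = 5 ≡ 1 (mod 2).
  s_3 = 1 + 0 + 1 + 1 + 0 + 0 + 1 + 1 = 5 ≡ 1 (mod 2).
  s_4 = 1 + 0 + 0 + 1 + 1 + 0 + 0 + 1 = 4 ≡ 0 (mod 2).
s = (0, 1, 1, 0)^T — this equals column 6 of H (binary 0110), so error is at position 6.
Correct: flip bit 6 of r = 110001101001011 to get c = 110000101001011.


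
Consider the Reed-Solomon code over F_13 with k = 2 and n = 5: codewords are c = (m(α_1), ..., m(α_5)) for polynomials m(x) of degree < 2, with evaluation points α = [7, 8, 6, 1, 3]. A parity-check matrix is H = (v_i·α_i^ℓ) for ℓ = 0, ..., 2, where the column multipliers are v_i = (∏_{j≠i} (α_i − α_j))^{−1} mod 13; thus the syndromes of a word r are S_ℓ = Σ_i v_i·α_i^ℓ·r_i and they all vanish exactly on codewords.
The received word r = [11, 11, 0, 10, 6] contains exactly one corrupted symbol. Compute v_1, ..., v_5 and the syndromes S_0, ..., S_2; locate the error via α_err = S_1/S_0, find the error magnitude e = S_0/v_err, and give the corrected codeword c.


S = (3, 11, 10), error at position 2, error magnitude e = 2, c = [11, 9, 0, 10, 6].

Step 1: column multipliers v_i = (∏_{j≠i}(α_i − α_j))^{−1} mod 13.
  i = 1 (α = 7): (7−8)(7−6)(7−1)(7−3) = (−1)·1·6·4 = −24 ≡ 2, so v_1 = 2^{−1} = 7 (mod 13).
  i = 2 (α = 8): (8−7)(8−6)(8−1)(8−3) = 1·2·7·5 = 70 ≡ 5, so v_2 = 5^{−1} = 8 (mod 13).
  i = 3 (α = 6): (6−7)(6−8)(6−1)(6−3) = (−1)·(−2)·5·3 = 30 ≡ 4, so v_3 = 4^{−1} = 10 (mod 13).
  i = 4 (α = 1): (1−7)(1−8)(1−6)(1−3) = (−6)·(−7)·(−5)·(−2) = 420 ≡ 4, so v_4 = 4^{−1} = 10 (mod 13).
  i = 5 (α = 3): (3−7)(3−8)(3−6)(3−1) = (−4)·(−5)·(−3)·2 = −120 ≡ 10, so v_5 = 10^{−1} = 4 (mod 13).
  v = [7, 8, 10, 10, 4].
Step 2: syndromes of r = [11, 11, 0, 10, 6] (all sums mod 13).
  S_0 = Σ v_i r_i = 7·11 + 8·11 + 10·0 + 10·10 + 4·6 = 289 ≡ 3.
  S_1 = Σ v_i α_i r_i = 7·7·11 + 8·8·11 + 10·6·0 + 10·1·10 + 4·3·6 = 1415 ≡ 11.
  α_i^2 mod 13 = [10, 12, 10, 1, 9].
  S_2 = Σ v_i α_i^2 r_i = 7·10·11 + 8·12·11 + 10·10·0 + 10·1·10 + 4·9·6 = 2142 ≡ 10.
  S = (3, 11, 10) ≠ 0, so r is not a codeword (an error is present).
Step 3: locate the error. For a single error e at position i, S_ℓ = v_i·e·α_i^ℓ, so α_err = S_1/S_0.
  S_0^{−1} = 3^{−1} = 9 (mod 13), so α_err = 11·9 = 99 ≡ 8 = α_2. Error position i = 2.
  Consistency check: S_2/S_1 = 10·6 = 60 ≡ 8 = α_err ✓ (single-error assumption holds).
Step 4: error magnitude e = S_0/v_2 = S_0·∏_{j≠2}(α_2 − α_j) = 3·5 = 15 ≡ 2 (mod 13).
Step 5: correct position 2: c_2 = r_2 − e = 11 − 2 ≡ 9 (mod 13). Hence c = [11, 9, 0, 10, 6].
  Check: interpolating c through the α_i gives m(x) = 12 + 11·x (degree < 2) with m(α_i) = c_i for every i, so c is indeed a codeword.


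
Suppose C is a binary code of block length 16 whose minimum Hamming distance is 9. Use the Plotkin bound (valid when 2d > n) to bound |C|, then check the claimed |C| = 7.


Plotkin bound M ≤ 8; given |C| = 7 ≤ bound (satisfied).

Check applicability: 2d = 18, n = 16.
2d − n = 2 > 0, so Plotkin applies.
Compute d/(2d−n) = 9/2 ≈ 4.5000.
⌊d/(2d−n)⌋ = 4.
Plotkin bound: M ≤ 2·4 = 8.
Given |C| = 7, check: satisfied.
This |C| is below the Plotkin bound.


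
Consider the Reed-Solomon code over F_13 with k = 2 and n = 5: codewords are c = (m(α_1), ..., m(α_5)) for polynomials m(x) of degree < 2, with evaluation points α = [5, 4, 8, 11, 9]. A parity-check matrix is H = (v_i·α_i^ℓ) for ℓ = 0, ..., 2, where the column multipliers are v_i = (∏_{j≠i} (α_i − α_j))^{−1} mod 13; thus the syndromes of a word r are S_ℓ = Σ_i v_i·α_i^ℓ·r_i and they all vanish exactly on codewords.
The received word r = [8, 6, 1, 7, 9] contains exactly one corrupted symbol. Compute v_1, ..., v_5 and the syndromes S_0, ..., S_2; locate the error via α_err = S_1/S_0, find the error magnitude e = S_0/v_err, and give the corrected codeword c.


S = (7, 11, 8), error at position 5, error magnitude e = 6, c = [8, 6, 1, 7, 3].

Step 1: column multipliers v_i = (∏_{j≠i}(α_i − α_j))^{−1} mod 13.
  i = 1 (α = 5): (5−4)(5−8)(5−11)(5−9) = 1·(−3)·(−6)·(−4) = −72 ≡ 6, so v_1 = 6^{−1} = 11 (mod 13).
  i = 2 (α = 4): (4−5)(4−8)(4−11)(4−9) = (−1)·(−4)·(−7)·(−5) = 140 ≡ 10, so v_2 = 10^{−1} = 4 (mod 13).
  i = 3 (α = 8): (8−5)(8−4)(8−11)(8−9) = 3·4·(−3)·(−1) = 36 ≡ 10, so v_3 = 10^{−1} = 4 (mod 13).
  i = 4 (α = 11): (11−5)(11−4)(11−8)(11−9) = 6·7·3·2 = 252 ≡ 5, so v_4 = 5^{−1} = 8 (mod 13).
  i = 5 (α = 9): (9−5)(9−4)(9−8)(9−11) = 4·5·1·(−2) = −40 ≡ 12, so v_5 = 12^{−1} = 12 (mod 13).
  v = [11, 4, 4, 8, 12].
Step 2: syndromes of r = [8, 6, 1, 7, 9] (all sums mod 13).
  S_0 = Σ v_i r_i = 11·8 + 4·6 + 4·1 + 8·7 + 12·9 = 280 ≡ 7.
  S_1 = Σ v_i α_i r_i = 11·5·8 + 4·4·6 + 4·8·1 + 8·11·7 + 12·9·9 = 2156 ≡ 11.
  α_i^2 mod 13 = [12, 3, 12, 4, 3].
  S_2 = Σ v_i α_i^2 r_i = 11·12·8 + 4·3·6 + 4·12·1 + 8·4·7 + 12·3·9 = 1724 ≡ 8.
  S = (7, 11, 8) ≠ 0, so r is not a codeword (an error is present).
Step 3: locate the error. For a single error e at position i, S_ℓ = v_i·e·α_i^ℓ, so α_err = S_1/S_0.
  S_0^{−1} = 7^{−1} = 2 (mod 13), so α_err = 11·2 = 22 ≡ 9 = α_5. Error position i = 5.
  Consistency check: S_2/S_1 = 8·6 = 48 ≡ 9 = α_err ✓ (single-error assumption holds).
Step 4: error magnitude e = S_0/v_5 = S_0·∏_{j≠5}(α_5 − α_j) = 7·12 = 84 ≡ 6 (mod 13).
Step 5: correct position 5: c_5 = r_5 − e = 9 − 6 ≡ 3 (mod 13). Hence c = [8, 6, 1, 7, 3].
  Check: interpolating c through the α_i gives m(x) = 11 + 2·x (degree < 2) with m(α_i) = c_i for every i, so c is indeed a codeword.


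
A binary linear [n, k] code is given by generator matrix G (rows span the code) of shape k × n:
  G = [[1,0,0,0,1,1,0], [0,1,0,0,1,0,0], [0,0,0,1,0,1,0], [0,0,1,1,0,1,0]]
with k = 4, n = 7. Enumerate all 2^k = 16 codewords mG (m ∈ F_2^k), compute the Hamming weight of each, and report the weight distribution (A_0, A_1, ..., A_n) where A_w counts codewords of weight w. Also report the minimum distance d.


Weight distribution: A_0 = 1, A_1 = 1, A_2 = 2, A_3 = 6, A_4 = 5, A_5 = 1. Minimum distance d = 1.

Enumerate all 2^4 = 16 messages m ∈ F_2^4.
For each, compute codeword c = mG in F_2^7, then tally its weight.
  m = 0000 → c = 0000000, weight = 0.
  m = 1000 → c = 1000110, weight = 3.
  m = 0100 → c = 0100100, weight = 2.
  m = 1100 → c = 1100010, weight = 3.
  m = 0010 → c = 0001010, weight = 2.
  m = 1010 → c = 1001100, weight = 3.
  m = 0110 → c = 0101110, weight = 4.
  m = 1110 → c = 1101000, weight = 3.
  m = 0001 → c = 0011010, weight = 3.
  m = 1001 → c = 1011100, weight = 4.
  m = 0101 → c = 0111110, weight = 5.
  m = 1101 → c = 1111000, weight = 4.
  m = 0011 → c = 0010000, weight = 1.
  m = 1011 → c = 1010110, weight = 4.
  m = 0111 → c = 0110100, weight = 3.
  m = 1111 → c = 1110010, weight = 4.
Tally weights:
  weight 0: 1 codewords.
  weight 1: 1 codewords.
  weight 2: 2 codewords.
  weight 3: 6 codewords.
  weight 4: 5 codewords.
  weight 5: 1 codewords.
Minimum distance d = smallest w > 0 with A_w > 0 = 1.
Sanity: Σ A_w = 16 = 2^4 = 16 ✓.


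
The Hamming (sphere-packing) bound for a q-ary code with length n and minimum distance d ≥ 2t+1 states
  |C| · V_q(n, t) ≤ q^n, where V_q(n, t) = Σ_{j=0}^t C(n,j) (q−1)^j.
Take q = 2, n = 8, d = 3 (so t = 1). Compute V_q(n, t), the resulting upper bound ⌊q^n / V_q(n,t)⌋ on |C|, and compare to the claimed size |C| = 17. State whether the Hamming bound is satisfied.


V_q(n, t) = 9, q^n = 256, Hamming bound = 28, |C| = 17 ≤ bound (satisfied).

Step 1: Compute V_q(n, t) = Σ_{j=0}^1 C(n, j) (q−1)^j.
  j = 0: C(8,0)·(1)^0 = 1·1 = 1.
  j = 1: C(8,1)·(1)^1 = 8·1 = 8.
  V_q(n, t) = 1 + 8 = 9.
Step 2: q^n = 2^8 = 256.
Step 3: Hamming bound ⌊q^n / V_q(n,t)⌋ = ⌊256/9⌋ = 28.
Step 4: Compare |C| = 17 to 28: satisfied.
The claimed |C| lies below the Hamming bound.


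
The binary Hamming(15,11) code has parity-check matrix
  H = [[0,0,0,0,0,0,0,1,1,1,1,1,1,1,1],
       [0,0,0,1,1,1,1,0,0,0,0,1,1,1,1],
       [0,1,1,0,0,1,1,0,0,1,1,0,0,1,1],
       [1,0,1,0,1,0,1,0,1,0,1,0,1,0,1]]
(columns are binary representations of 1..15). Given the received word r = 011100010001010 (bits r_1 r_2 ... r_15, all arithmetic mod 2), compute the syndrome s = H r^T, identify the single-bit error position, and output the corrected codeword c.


s = (1, 1, 1, 1)^T, error position = 15, corrected codeword c = 011100010001011

Compute s = H r^T mod 2 one row at a time:
  s_1 = 1 + 0 + 0 + 0 + 1 + 0 + 1 + 0 = 3 ≡ 1 (mod 2).
  s_2 = 1 + 0 + 0 + 0 + 1 + 0 + 1 + 0 = 3 ≡ 1 (mod 2).
  s_3 = 1 + 1 + 0 + 0 + 0 + 0 + 1 + 0 = 3 ≡ 1 (mod 2).
  s_4 = 0 + 1 + 0 + 0 + 0 + 0 + 0 + 0 = 1 ≡ 1 (mod 2).
s = (1, 1, 1, 1)^T — this equals column 15 of H (binary 1111), so error is at position 15.
Correct: flip bit 15 of r = 011100010001010 to get c = 011100010001011.


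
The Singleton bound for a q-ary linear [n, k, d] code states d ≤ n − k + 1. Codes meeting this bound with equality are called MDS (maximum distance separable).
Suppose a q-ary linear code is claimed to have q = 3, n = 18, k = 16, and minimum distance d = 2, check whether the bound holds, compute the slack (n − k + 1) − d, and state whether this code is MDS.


Singleton RHS = n − k + 1 = 3, slack = 1, bound satisfied, not MDS.

Singleton bound: d ≤ n − k + 1.
Here n = 18, k = 16, so n − k + 1 = 3.
Given d = 2, check d ≤ 3: YES.
Slack = (n − k + 1) − d = 1.
The code is NOT MDS (slack = 1 > 0).
Description: the claimed parameters are [18, 16, 2]_3; such a code would be non-MDS.


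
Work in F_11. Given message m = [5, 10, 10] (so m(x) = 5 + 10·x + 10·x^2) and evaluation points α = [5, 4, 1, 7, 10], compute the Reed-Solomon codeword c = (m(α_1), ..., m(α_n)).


c = [8, 7, 3, 4, 5]

Message polynomial: m(x) = 5 + 10·x + 10·x^2 (mod 11).
For each evaluation point α_i, compute m(α_i) mod 11:
  α_1 = 5: Horner steps 10 → 5 → 8, so m(5) = 8.
  α_2 = 4: Horner steps 10 → 6 → 7, so m(4) = 7.
  α_3 = 1: Horner steps 10 → 9 → 3, so m(1) = 3.
  α_4 = 7: Horner steps 10 → 3 → 4, so m(7) = 4.
  α_5 = 10: Horner steps 10 → 0 → 5, so m(10) = 5.
Codeword c = [8, 7, 3, 4, 5] ∈ F_11^5.


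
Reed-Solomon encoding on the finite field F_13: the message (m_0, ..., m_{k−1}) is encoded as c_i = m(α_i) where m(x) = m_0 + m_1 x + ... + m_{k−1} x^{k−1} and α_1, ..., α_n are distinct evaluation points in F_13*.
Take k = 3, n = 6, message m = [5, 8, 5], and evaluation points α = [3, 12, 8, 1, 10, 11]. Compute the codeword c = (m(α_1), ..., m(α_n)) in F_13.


c = [9, 2, 12, 5, 0, 9]

Message polynomial: m(x) = 5 + 8·x + 5·x^2 (mod 13).
For each evaluation point α_i, compute m(α_i) mod 13:
  α_1 = 3: Horner steps 5 → 10 → 9, so m(3) = 9.
  α_2 = 12: Horner steps 5 → 3 → 2, so m(12) = 2.
  α_3 = 8: Horner steps 5 → 9 → 12, so m(8) = 12.
  α_4 = 1: Horner steps 5 → 0 → 5, so m(1) = 5.
  α_5 = 10: Horner steps 5 → 6 → 0, so m(10) = 0.
  α_6 = 11: Horner steps 5 → 11 → 9, so m(11) = 9.
Codeword c = [9, 2, 12, 5, 0, 9] ∈ F_13^6.


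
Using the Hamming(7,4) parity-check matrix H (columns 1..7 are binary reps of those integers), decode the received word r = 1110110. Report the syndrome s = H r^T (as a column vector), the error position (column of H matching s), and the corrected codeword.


s = (0, 1, 1)^T, error position = 3, corrected codeword c = 1100110

Compute s = H r^T mod 2 one row at a time:
  s_1 = 0 + 1 + 1 + 0 = 2 ≡ 0 (mod 2).
  s_2 = 1 + 1 + 1 + 0 = 3 ≡ 1 (mod 2).
  s_3 = 1 + 1 + 1 + 0 = 3 ≡ 1 (mod 2).
s = (0, 1, 1)^T — this equals column 3 of H (binary 011), so error is at position 3.
Correct: flip bit 3 of r = 1110110 to get c = 1100110.


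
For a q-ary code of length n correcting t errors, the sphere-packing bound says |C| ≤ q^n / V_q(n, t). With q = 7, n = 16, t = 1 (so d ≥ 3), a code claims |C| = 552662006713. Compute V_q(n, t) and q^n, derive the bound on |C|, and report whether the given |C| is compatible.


V_q(n, t) = 97, q^n = 33232930569601, Hamming bound = 342607531645, |C| = 552662006713 > bound (violated).

Step 1: Compute V_q(n, t) = Σ_{j=0}^1 C(n, j) (q−1)^j.
  j = 0: C(16,0)·(6)^0 = 1·1 = 1.
  j = 1: C(16,1)·(6)^1 = 16·6 = 96.
  V_q(n, t) = 1 + 96 = 97.
Step 2: q^n = 7^16 = 33232930569601.
Step 3: Hamming bound ⌊q^n / V_q(n,t)⌋ = ⌊33232930569601/97⌋ = 342607531645.
Step 4: Compare |C| = 552662006713 to 342607531645: violated.
The claimed |C| lies above the Hamming bound, so no 7-ary code of length 16 with d ≥ 3 can have 552662006713 codewords.


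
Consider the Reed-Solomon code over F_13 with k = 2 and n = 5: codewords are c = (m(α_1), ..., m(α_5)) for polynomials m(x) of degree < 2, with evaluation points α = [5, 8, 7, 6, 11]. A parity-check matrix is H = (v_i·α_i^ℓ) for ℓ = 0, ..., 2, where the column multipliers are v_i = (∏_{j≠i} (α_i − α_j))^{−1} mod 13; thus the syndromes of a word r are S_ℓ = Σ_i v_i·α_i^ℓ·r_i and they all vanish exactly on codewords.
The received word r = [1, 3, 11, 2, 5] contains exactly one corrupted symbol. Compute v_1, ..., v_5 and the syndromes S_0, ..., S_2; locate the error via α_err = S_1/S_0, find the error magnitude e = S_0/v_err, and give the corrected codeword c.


S = (3, 5, 4), error at position 4, error magnitude e = 9, c = [1, 3, 11, 6, 5].

Step 1: column multipliers v_i = (∏_{j≠i}(α_i − α_j))^{−1} mod 13.
  i = 1 (α = 5): (5−8)(5−7)(5−6)(5−11) = (−3)·(−2)·(−1)·(−6) = 36 ≡ 10, so v_1 = 10^{−1} = 4 (mod 13).
  i = 2 (α = 8): (8−5)(8−7)(8−6)(8−11) = 3·1·2·(−3) = −18 ≡ 8, so v_2 = 8^{−1} = 5 (mod 13).
  i = 3 (α = 7): (7−5)(7−8)(7−6)(7−11) = 2·(−1)·1·(−4) = 8 ≡ 8, so v_3 = 8^{−1} = 5 (mod 13).
  i = 4 (α = 6): (6−5)(6−8)(6−7)(6−11) = 1·(−2)·(−1)·(−5) = −10 ≡ 3, so v_4 = 3^{−1} = 9 (mod 13).
  i = 5 (α = 11): (11−5)(11−8)(11−7)(11−6) = 6·3·4·5 = 360 ≡ 9, so v_5 = 9^{−1} = 3 (mod 13).
  v = [4, 5, 5, 9, 3].
Step 2: syndromes of r = [1, 3, 11, 2, 5] (all sums mod 13).
  S_0 = Σ v_i r_i = 4·1 + 5·3 + 5·11 + 9·2 + 3·5 = 107 ≡ 3.
  S_1 = Σ v_i α_i r_i = 4·5·1 + 5·8·3 + 5·7·11 + 9·6·2 + 3·11·5 = 798 ≡ 5.
  α_i^2 mod 13 = [12, 12, 10, 10, 4].
  S_2 = Σ v_i α_i^2 r_i = 4·12·1 + 5·12·3 + 5·10·11 + 9·10·2 + 3·4·5 = 1018 ≡ 4.
  S = (3, 5, 4) ≠ 0, so r is not a codeword (an error is present).
Step 3: locate the error. For a single error e at position i, S_ℓ = v_i·e·α_i^ℓ, so α_err = S_1/S_0.
  S_0^{−1} = 3^{−1} = 9 (mod 13), so α_err = 5·9 = 45 ≡ 6 = α_4. Error position i = 4.
  Consistency check: S_2/S_1 = 4·8 = 32 ≡ 6 = α_err ✓ (single-error assumption holds).
Step 4: error magnitude e = S_0/v_4 = S_0·∏_{j≠4}(α_4 − α_j) = 3·3 = 9 ≡ 9 (mod 13).
Step 5: correct position 4: c_4 = r_4 − e = 2 − 9 ≡ 6 (mod 13). Hence c = [1, 3, 11, 6, 5].
  Check: interpolating c through the α_i gives m(x) = 2 + 5·x (degree < 2) with m(α_i) = c_i for every i, so c is indeed a codeword.


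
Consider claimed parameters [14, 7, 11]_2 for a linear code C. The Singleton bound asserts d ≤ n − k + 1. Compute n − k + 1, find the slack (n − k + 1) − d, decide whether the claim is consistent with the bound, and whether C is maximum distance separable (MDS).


Singleton RHS = n − k + 1 = 8, slack = -3, bound violated (no such code; not MDS).

Singleton bound: d ≤ n − k + 1.
Here n = 14, k = 7, so n − k + 1 = 8.
Given d = 11, check d ≤ 8: NO.
Slack = (n − k + 1) − d = -3.
The slack is negative: d = 11 exceeds n − k + 1 = 8 by 3, so the Singleton bound is violated and no linear [14, 7, 11]_2 code can exist. In particular it is not MDS (MDS requires d = n − k + 1 exactly).
Description: the claimed parameters are [14, 7, 11]_2; such a code would be impossible (violates the Singleton bound).


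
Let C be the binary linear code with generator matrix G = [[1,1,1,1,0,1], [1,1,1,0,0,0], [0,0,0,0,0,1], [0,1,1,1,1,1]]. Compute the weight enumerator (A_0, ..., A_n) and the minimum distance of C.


Weight distribution: A_0 = 1, A_1 = 2, A_2 = 2, A_3 = 4, A_4 = 5, A_5 = 2. Minimum distance d = 1.

Enumerate all 2^4 = 16 messages m ∈ F_2^4.
For each, compute codeword c = mG in F_2^6, then tally its weight.
  m = 0000 → c = 000000, weight = 0.
  m = 1000 → c = 111101, weight = 5.
  m = 0100 → c = 111000, weight = 3.
  m = 1100 → c = 000101, weight = 2.
  m = 0010 → c = 000001, weight = 1.
  m = 1010 → c = 111100, weight = 4.
  m = 0110 → c = 111001, weight = 4.
  m = 1110 → c = 000100, weight = 1.
  m = 0001 → c = 011111, weight = 5.
  m = 1001 → c = 100010, weight = 2.
  m = 0101 → c = 100111, weight = 4.
  m = 1101 → c = 011010, weight = 3.
  m = 0011 → c = 011110, weight = 4.
  m = 1011 → c = 100011, weight = 3.
  m = 0111 → c = 100110, weight = 3.
  m = 1111 → c = 011011, weight = 4.
Tally weights:
  weight 0: 1 codewords.
  weight 1: 2 codewords.
  weight 2: 2 codewords.
  weight 3: 4 codewords.
  weight 4: 5 codewords.
  weight 5: 2 codewords.
Minimum distance d = smallest w > 0 with A_w > 0 = 1.
Sanity: Σ A_w = 16 = 2^4 = 16 ✓.


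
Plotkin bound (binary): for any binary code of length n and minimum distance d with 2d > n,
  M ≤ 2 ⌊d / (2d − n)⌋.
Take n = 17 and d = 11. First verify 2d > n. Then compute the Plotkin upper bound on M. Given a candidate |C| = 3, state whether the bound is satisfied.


Plotkin bound M ≤ 4; given |C| = 3 ≤ bound (satisfied).

Check applicability: 2d = 22, n = 17.
2d − n = 5 > 0, so Plotkin applies.
Compute d/(2d−n) = 11/5 ≈ 2.2000.
⌊d/(2d−n)⌋ = 2.
Plotkin bound: M ≤ 2·2 = 4.
Given |C| = 3, check: satisfied.
This |C| is below the Plotkin bound.


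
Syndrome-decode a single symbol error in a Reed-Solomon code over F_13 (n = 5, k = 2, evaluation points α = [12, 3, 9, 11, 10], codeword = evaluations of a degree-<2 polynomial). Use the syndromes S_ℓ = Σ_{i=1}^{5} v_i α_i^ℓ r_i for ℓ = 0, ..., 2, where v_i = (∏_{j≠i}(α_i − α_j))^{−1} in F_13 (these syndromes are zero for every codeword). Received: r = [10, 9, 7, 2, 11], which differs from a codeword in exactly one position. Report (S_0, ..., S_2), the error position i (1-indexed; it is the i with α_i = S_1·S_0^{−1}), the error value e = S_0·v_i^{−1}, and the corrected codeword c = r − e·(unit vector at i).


S = (2, 11, 2), error at position 1, error magnitude e = 4, c = [6, 9, 7, 2, 11].

Step 1: column multipliers v_i = (∏_{j≠i}(α_i − α_j))^{−1} mod 13.
  i = 1 (α = 12): (12−3)(12−9)(12−11)(12−10) = 9·3·1·2 = 54 ≡ 2, so v_1 = 2^{−1} = 7 (mod 13).
  i = 2 (α = 3): (3−12)(3−9)(3−11)(3−10) = (−9)·(−6)·(−8)·(−7) = 3024 ≡ 8, so v_2 = 8^{−1} = 5 (mod 13).
  i = 3 (α = 9): (9−12)(9−3)(9−11)(9−10) = (−3)·6·(−2)·(−1) = −36 ≡ 3, so v_3 = 3^{−1} = 9 (mod 13).
  i = 4 (α = 11): (11−12)(11−3)(11−9)(11−10) = (−1)·8·2·1 = −16 ≡ 10, so v_4 = 10^{−1} = 4 (mod 13).
  i = 5 (α = 10): (10−12)(10−3)(10−9)(10−11) = (−2)·7·1·(−1) = 14 ≡ 1, so v_5 = 1^{−1} = 1 (mod 13).
  v = [7, 5, 9, 4, 1].
Step 2: syndromes of r = [10, 9, 7, 2, 11] (all sums mod 13).
  S_0 = Σ v_i r_i = 7·10 + 5·9 + 9·7 + 4·2 + 1·11 = 197 ≡ 2.
  S_1 = Σ v_i α_i r_i = 7·12·10 + 5·3·9 + 9·9·7 + 4·11·2 + 1·10·11 = 1740 ≡ 11.
  α_i^2 mod 13 = [1, 9, 3, 4, 9].
  S_2 = Σ v_i α_i^2 r_i = 7·1·10 + 5·9·9 + 9·3·7 + 4·4·2 + 1·9·11 = 795 ≡ 2.
  S = (2, 11, 2) ≠ 0, so r is not a codeword (an error is present).
Step 3: locate the error. For a single error e at position i, S_ℓ = v_i·e·α_i^ℓ, so α_err = S_1/S_0.
  S_0^{−1} = 2^{−1} = 7 (mod 13), so α_err = 11·7 = 77 ≡ 12 = α_1. Error position i = 1.
  Consistency check: S_2/S_1 = 2·6 = 12 ≡ 12 = α_err ✓ (single-error assumption holds).
Step 4: error magnitude e = S_0/v_1 = S_0·∏_{j≠1}(α_1 − α_j) = 2·2 = 4 ≡ 4 (mod 13).
Step 5: correct position 1: c_1 = r_1 − e = 10 − 4 ≡ 6 (mod 13). Hence c = [6, 9, 7, 2, 11].
  Check: interpolating c through the α_i gives m(x) = 10 + 4·x (degree < 2) with m(α_i) = c_i for every i, so c is indeed a codeword.


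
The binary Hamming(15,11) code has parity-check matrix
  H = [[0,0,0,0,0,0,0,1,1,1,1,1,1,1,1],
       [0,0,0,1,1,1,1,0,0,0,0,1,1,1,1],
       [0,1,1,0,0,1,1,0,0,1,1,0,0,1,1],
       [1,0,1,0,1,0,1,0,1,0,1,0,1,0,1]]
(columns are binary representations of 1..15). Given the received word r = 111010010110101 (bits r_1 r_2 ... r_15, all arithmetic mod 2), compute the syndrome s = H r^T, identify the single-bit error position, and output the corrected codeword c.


s = (1, 1, 1, 0)^T, error position = 14, corrected codeword c = 111010010110111

Compute s = H r^T mod 2 one row at a time:
  s_1 = 1 + 0 + 1 + 1 + 0 + 1 + 0 + 1 = 5 ≡ 1 (mod 2).
  s_2 = 0 + 1 + 0 + 0 + 0 + 1 + 0 + 1 = 3 ≡ 1 (mod 2).
  s_3 = 1 + 1 + 0 + 0 + 1 + 1 + 0 + 1 = 5 ≡ 1 (mod 2).
  s_4 = 1 + 1 + 1 + 0 + 0 + 1 + 1 + 1 = 6 ≡ 0 (mod 2).
s = (1, 1, 1, 0)^T — this equals column 14 of H (binary 1110), so error is at position 14.
Correct: flip bit 14 of r = 111010010110101 to get c = 111010010110111.


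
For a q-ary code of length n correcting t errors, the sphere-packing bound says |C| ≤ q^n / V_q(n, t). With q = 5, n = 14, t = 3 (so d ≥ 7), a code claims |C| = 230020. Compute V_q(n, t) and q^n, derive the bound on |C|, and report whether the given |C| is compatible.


V_q(n, t) = 24809, q^n = 6103515625, Hamming bound = 246020, |C| = 230020 ≤ bound (satisfied).

Step 1: Compute V_q(n, t) = Σ_{j=0}^3 C(n, j) (q−1)^j.
  j = 0: C(14,0)·(4)^0 = 1·1 = 1.
  j = 1: C(14,1)·(4)^1 = 14·4 = 56.
  j = 2: C(14,2)·(4)^2 = 91·16 = 1456.
  j = 3: C(14,3)·(4)^3 = 364·64 = 23296.
  V_q(n, t) = 1 + 56 + 1456 + 23296 = 24809.
Step 2: q^n = 5^14 = 6103515625.
Step 3: Hamming bound ⌊q^n / V_q(n,t)⌋ = ⌊6103515625/24809⌋ = 246020.
Step 4: Compare |C| = 230020 to 246020: satisfied.
The claimed |C| lies below the Hamming bound.


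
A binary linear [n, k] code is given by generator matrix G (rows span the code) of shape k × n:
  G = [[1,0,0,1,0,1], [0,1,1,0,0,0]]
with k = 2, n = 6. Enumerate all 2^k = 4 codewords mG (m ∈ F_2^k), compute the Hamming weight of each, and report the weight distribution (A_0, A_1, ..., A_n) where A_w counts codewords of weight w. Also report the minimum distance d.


Weight distribution: A_0 = 1, A_2 = 1, A_3 = 1, A_5 = 1. Minimum distance d = 2.

Enumerate all 2^2 = 4 messages m ∈ F_2^2.
For each, compute codeword c = mG in F_2^6, then tally its weight.
  m = 00 → c = 000000, weight = 0.
  m = 10 → c = 100101, weight = 3.
  m = 01 → c = 011000, weight = 2.
  m = 11 → c = 111101, weight = 5.
Tally weights:
  weight 0: 1 codewords.
  weight 2: 1 codewords.
  weight 3: 1 codewords.
  weight 5: 1 codewords.
Minimum distance d = smallest w > 0 with A_w > 0 = 2.
Sanity: Σ A_w = 4 = 2^2 = 4 ✓.


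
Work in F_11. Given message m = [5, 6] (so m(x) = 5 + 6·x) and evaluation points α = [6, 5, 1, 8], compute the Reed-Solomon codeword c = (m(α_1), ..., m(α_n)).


c = [8, 2, 0, 9]

Message polynomial: m(x) = 5 + 6·x (mod 11).
For each evaluation point α_i, compute m(α_i) mod 11:
  α_1 = 6: Horner steps 6 → 8, so m(6) = 8.
  α_2 = 5: Horner steps 6 → 2, so m(5) = 2.
  α_3 = 1: Horner steps 6 → 0, so m(1) = 0.
  α_4 = 8: Horner steps 6 → 9, so m(8) = 9.
Codeword c = [8, 2, 0, 9] ∈ F_11^4.


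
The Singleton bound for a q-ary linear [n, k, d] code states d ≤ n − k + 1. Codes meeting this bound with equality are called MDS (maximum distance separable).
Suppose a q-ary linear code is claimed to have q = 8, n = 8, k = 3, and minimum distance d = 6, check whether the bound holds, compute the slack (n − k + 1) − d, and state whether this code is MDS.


Singleton RHS = n − k + 1 = 6, slack = 0, bound satisfied, MDS.

Singleton bound: d ≤ n − k + 1.
Here n = 8, k = 3, so n − k + 1 = 6.
Given d = 6, check d ≤ 6: YES.
Slack = (n − k + 1) − d = 0.
The code is MDS (slack = 0).
Description: the claimed parameters are [8, 3, 6]_8; such a code would be MDS (meets Singleton bound).


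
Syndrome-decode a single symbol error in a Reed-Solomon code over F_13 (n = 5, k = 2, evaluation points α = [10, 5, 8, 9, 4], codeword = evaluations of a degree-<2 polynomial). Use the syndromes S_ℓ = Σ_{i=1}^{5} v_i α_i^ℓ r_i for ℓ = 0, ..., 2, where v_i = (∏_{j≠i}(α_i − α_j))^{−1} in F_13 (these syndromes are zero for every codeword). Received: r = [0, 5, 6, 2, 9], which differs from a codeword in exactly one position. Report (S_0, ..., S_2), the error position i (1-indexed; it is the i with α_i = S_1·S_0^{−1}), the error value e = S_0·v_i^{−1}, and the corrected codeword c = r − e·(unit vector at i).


S = (10, 9, 12), error at position 1, error magnitude e = 2, c = [11, 5, 6, 2, 9].

Step 1: column multipliers v_i = (∏_{j≠i}(α_i − α_j))^{−1} mod 13.
  i = 1 (α = 10): (10−5)(10−8)(10−9)(10−4) = 5·2·1·6 = 60 ≡ 8, so v_1 = 8^{−1} = 5 (mod 13).
  i = 2 (α = 5): (5−10)(5−8)(5−9)(5−4) = (−5)·(−3)·(−4)·1 = −60 ≡ 5, so v_2 = 5^{−1} = 8 (mod 13).
  i = 3 (α = 8): (8−10)(8−5)(8−9)(8−4) = (−2)·3·(−1)·4 = 24 ≡ 11, so v_3 = 11^{−1} = 6 (mod 13).
  i = 4 (α = 9): (9−10)(9−5)(9−8)(9−4) = (−1)·4·1·5 = −20 ≡ 6, so v_4 = 6^{−1} = 11 (mod 13).
  i = 5 (α = 4): (4−10)(4−5)(4−8)(4−9) = (−6)·(−1)·(−4)·(−5) = 120 ≡ 3, so v_5 = 3^{−1} = 9 (mod 13).
  v = [5, 8, 6, 11, 9].
Step 2: syndromes of r = [0, 5, 6, 2, 9] (all sums mod 13).
  S_0 = Σ v_i r_i = 5·0 + 8·5 + 6·6 + 11·2 + 9·9 = 179 ≡ 10.
  S_1 = Σ v_i α_i r_i = 5·10·0 + 8·5·5 + 6·8·6 + 11·9·2 + 9·4·9 = 1010 ≡ 9.
  α_i^2 mod 13 = [9, 12, 12, 3, 3].
  S_2 = Σ v_i α_i^2 r_i = 5·9·0 + 8·12·5 + 6·12·6 + 11·3·2 + 9·3·9 = 1221 ≡ 12.
  S = (10, 9, 12) ≠ 0, so r is not a codeword (an error is present).
Step 3: locate the error. For a single error e at position i, S_ℓ = v_i·e·α_i^ℓ, so α_err = S_1/S_0.
  S_0^{−1} = 10^{−1} = 4 (mod 13), so α_err = 9·4 = 36 ≡ 10 = α_1. Error position i = 1.
  Consistency check: S_2/S_1 = 12·3 = 36 ≡ 10 = α_err ✓ (single-error assumption holds).
Step 4: error magnitude e = S_0/v_1 = S_0·∏_{j≠1}(α_1 − α_j) = 10·8 = 80 ≡ 2 (mod 13).
Step 5: correct position 1: c_1 = r_1 − e = 0 − 2 ≡ 11 (mod 13). Hence c = [11, 5, 6, 2, 9].
  Check: interpolating c through the α_i gives m(x) = 12 + 9·x (degree < 2) with m(α_i) = c_i for every i, so c is indeed a codeword.
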